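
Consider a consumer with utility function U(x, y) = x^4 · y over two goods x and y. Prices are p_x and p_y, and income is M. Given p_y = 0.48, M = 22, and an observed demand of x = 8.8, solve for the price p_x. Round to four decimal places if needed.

MU_x/MU_y = (4·y)/(x); tangency sets this equal to p_x/p_y.
Rearranging, p_y·y = (1/4)·p_x·x. Substituting into the budget gives p_x·x·(1 + (1/4)) = M.
Demand: x*(p_x,p_y,M) = 0.8·M/p_x and y* = 0.2·M/p_y.
Set x* = 8.8 in the demand function and solve for p_x: p_x = 2.

p_x = 2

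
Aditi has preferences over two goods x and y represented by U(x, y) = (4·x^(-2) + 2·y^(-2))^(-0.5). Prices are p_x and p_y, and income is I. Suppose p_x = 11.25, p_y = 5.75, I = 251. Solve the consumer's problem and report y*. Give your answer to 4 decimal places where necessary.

y* = 14.6932

MRS = MU_x/MU_y = 2·(y/x)^(3). Set equal to p_x/p_y.
Solve for the ratio: y/x = [(1/2)·p_x/p_y]^(1/3).
With the ratio pinned down, the budget gives x* = I/(p_x + p_y·(y/x)) and y* = (y/x)·x*.
Numerically y/x = 0.9927, so x* = 251/(11.25 + 5.75·0.9927) = 14.8012 and y* = 0.9927·14.8012 = 14.6932.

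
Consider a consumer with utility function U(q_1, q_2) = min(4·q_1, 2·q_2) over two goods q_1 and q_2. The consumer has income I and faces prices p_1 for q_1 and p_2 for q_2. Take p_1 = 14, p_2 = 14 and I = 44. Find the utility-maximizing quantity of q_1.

q_1* = 1.0476

Demand: q_1*(p_1,p_2,I) = 2·I/(2·p_1 + 4·p_2), q_2* = 4·I/(2·p_1 + 4·p_2).
Here 2·14 + 4·14 = 84, giving q_1* = 1.0476.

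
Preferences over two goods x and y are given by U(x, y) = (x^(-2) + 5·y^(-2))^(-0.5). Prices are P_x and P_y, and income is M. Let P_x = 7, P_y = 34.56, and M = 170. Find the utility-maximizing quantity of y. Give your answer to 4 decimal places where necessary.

MRS = MU_x/MU_y = (1/5)·(y/x)^(3). Set equal to P_x/P_y.
Hence y/x = (5·P_x/P_y)^(1/(3)), i.e. raised to the 1/3 power.
With the ratio pinned down, the budget gives x* = M/(P_x + P_y·(y/x)) and y* = (y/x)·x*.
Numerically y/x = 1.004226, so x* = 170/(7 + 34.56·1.004226) = 4.0761 and y* = 1.004226·4.0761 = 4.0934.

y* = 4.0934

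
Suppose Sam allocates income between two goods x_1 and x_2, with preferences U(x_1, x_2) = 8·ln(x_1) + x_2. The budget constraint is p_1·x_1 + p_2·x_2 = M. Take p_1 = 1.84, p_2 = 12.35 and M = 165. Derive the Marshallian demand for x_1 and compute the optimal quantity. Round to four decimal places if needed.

x_1* = 53.6957

Set MRS = p_1/p_2: (8/x_1)/1 = p_1/p_2.
So x_1*(p_1,p_2) = 8·p_2/p_1, independent of income; and x_2* = (M − 8·p_2)/p_2.
At the given prices: x_1* = 8·12.35/1.84 = 53.6957.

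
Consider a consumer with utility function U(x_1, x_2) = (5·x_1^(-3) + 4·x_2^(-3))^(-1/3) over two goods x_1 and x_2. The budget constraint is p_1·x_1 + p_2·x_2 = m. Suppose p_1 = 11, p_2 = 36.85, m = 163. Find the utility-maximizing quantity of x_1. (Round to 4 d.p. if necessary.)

MU_x_1 ∝ 5·x_1^(-4), MU_x_2 ∝ 4·x_2^(-4), so MRS = (5/4)·(x_2/x_1)^(4) = p_1/p_2.
Hence x_2/x_1 = ((4/5)·p_1/p_2)^(1/(4)), i.e. raised to the 0.25 power.
With the ratio pinned down, the budget gives x_1* = m/(p_1 + p_2·(x_2/x_1)) and x_2* = (x_2/x_1)·x_1*.
Numerically x_2/x_1 = 0.699055, so x_1* = 163/(11 + 36.85·0.699055) = 4.4341.

x_1* = 4.4341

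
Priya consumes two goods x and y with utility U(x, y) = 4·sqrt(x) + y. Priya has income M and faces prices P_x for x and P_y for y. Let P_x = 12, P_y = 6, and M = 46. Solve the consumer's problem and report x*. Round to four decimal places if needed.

Plugging in: x* = (2·6/12)² = 1.

x* = 1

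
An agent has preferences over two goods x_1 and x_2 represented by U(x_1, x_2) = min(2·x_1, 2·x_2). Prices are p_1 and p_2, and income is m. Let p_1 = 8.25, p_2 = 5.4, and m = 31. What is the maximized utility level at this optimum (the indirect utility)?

V = 4.5421

Leontief preferences: the optimum is at the kink where x_1/2 = x_2/2, i.e. x_2 = x_1.
Budget: p_1·x_1 + p_2·x_1 = m, so (2·p_1 + 2·p_2)·x_1 = 2·m.
Demand: x_1*(p_1,p_2,m) = 2·m/(2·p_1 + 2·p_2), x_2* = 2·m/(2·p_1 + 2·p_2).
Here 2·8.25 + 2·5.4 = 27.3, giving x_1* = 2.2711 and x_2* = 2.2711.
Utility at the optimum: U(2.2711, 2.2711) = 4.5421.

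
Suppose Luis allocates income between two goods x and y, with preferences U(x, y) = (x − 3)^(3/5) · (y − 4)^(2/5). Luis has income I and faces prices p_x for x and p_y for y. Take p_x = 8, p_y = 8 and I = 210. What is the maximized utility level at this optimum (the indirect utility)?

V = 9.8208

This is Cobb-Douglas in (x−3, y−4): tangency gives 0.6·p_y·(y−4) = 0.4·p_x·(x−3).
Substituting into the budget: x* = 3 + 0.6·(I − 3·p_x − 4·p_y)/p_x, and y* = 4 + 0.4·(…)/p_y.
Discretionary income = 210 − 3·8 − 4·8 = 154; x* = 3 + 0.6·154/8 = 14.55; y* = 4 + 0.4·154/8 = 11.7.
Utility at the optimum: U(14.55, 11.7) = 9.8208.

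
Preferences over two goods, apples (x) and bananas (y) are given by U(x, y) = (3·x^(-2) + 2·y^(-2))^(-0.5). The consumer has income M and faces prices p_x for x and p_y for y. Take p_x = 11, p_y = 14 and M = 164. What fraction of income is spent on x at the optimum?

From the CES first-order condition, (3/2)·(y/x)^(3) = p_x/p_y.
Solve for the ratio: y/x = [(2/3)·p_x/p_y]^(1/3).
With the ratio pinned down, the budget gives x* = M/(p_x + p_y·(y/x)) and y* = (y/x)·x*.
Numerically y/x = 0.806104, so x* = 164/(11 + 14·0.806104) = 7.3591 and y* = 0.806104·7.3591 = 5.9322.
Expenditure on x: 11·7.3591 = 80.9497; share = 0.4936.

share on x = 0.4936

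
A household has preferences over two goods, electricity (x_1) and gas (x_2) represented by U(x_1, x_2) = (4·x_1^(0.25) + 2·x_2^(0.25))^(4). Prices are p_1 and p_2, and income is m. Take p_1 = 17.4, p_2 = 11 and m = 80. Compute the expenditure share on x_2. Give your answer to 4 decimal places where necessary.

share on x_2 = 0.3162

MRS = MU_x_1/MU_x_2 = 2·(x_2/x_1)^(0.75). Set equal to p_1/p_2.
Solve for the ratio: x_2/x_1 = [(1/2)·p_1/p_2]^(4/3).
Substitute x_2 = (x_2/x_1)·x_1 into the budget: x_1* = m/(p_1 + p_2·(x_2/x_1)).
Numerically x_2/x_1 = 0.731423, so x_1* = 80/(17.4 + 11·0.731423) = 3.144 and x_2* = 0.731423·3.144 = 2.2996.
Expenditure on x_2: 11·2.2996 = 25.2952; share = 0.3162.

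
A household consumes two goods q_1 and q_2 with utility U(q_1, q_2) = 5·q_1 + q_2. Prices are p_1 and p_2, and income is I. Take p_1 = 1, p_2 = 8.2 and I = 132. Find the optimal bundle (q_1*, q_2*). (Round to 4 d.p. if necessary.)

q_1* = 132, q_2* = 0

Perfect substitutes: compare marginal utility per dollar. 5/p_1 vs 1/p_2 → 5 vs 0.122.
q_1 gives more utility per dollar, so spend all income on q_1: q_1* = I/p_1, q_2* = 0.
Numerically: q_1* = 132, q_2* = 0.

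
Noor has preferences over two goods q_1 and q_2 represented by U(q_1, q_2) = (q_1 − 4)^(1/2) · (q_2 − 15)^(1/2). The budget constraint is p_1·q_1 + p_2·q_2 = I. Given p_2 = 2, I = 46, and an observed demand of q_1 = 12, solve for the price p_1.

MRS = (q_2−15)/(q_1−4). Tangency with p_1/p_2 gives q_2−15 = (p_1/p_2)·(q_1−4).
After buying the subsistence bundle (4, 15), a share 0.5 of the remaining income goes to q_1: q_1* = 4 + 0.5·(I − 4p_1 − 15p_2)/p_1.
Set q_1* = 12 in the demand function and solve for p_1: p_1 = 0.8.

p_1 = 0.8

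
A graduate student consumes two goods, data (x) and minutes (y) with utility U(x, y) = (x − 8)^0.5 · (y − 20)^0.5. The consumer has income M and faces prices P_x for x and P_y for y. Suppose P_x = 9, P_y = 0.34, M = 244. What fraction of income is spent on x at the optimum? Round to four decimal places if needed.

share on x = 0.6336

MRS = (y−20)/(x−8). Tangency with P_x/P_y gives y−20 = (P_x/P_y)·(x−8).
Substituting into the budget: x* = 8 + 0.5·(M − 8·P_x − 20·P_y)/P_x, and y* = 20 + 0.5·(…)/P_y.
Discretionary income = 244 − 8·9 − 20·0.34 = 165.2; x* = 8 + 0.5·165.2/9 = 17.1778; y* = 20 + 0.5·165.2/0.34 = 262.9412.
Expenditure on x: 9·17.1778 = 154.6; share = 0.6336.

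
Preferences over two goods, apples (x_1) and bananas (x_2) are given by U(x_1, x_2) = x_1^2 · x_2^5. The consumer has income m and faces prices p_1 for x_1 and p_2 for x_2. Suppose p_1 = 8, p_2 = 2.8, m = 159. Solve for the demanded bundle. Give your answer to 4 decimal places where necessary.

The MRS is (2/5)·x_2/x_1. Set MRS = p_1/p_2.
Rearranging, p_2·x_2 = (5/2)·p_1·x_1. Substituting into the budget gives p_1·x_1·(1 + (5/2)) = m.
Demand: x_1*(p_1,p_2,m) = 2/7·m/p_1 and x_2* = 5/7·m/p_2.
At p_1=8, p_2=2.8, m=159: x_1* = 2/7·159/8 = 5.6786, x_2* = 40.5612.

x_1* = 5.6786, x_2* = 40.5612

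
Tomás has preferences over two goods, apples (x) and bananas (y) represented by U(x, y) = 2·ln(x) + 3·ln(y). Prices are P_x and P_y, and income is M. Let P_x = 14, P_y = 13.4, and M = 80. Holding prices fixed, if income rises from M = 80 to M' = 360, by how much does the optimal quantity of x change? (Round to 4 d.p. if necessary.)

Δx* = 8

The MRS is (2/3)·y/x. Set MRS = P_x/P_y.
So 2·P_y·y = 3·P_x·x; combined with the budget, a share 0.4 of income goes to x.
Demand: x*(P_x,P_y,M) = 0.4·M/P_x and y* = 0.6·M/P_y.
At P_x=14, P_y=13.4, M=80: x* = 0.4·80/14 = 2.2857.
At M' = 360: x* = 10.2857. Change: 10.2857 − 2.2857 = 8.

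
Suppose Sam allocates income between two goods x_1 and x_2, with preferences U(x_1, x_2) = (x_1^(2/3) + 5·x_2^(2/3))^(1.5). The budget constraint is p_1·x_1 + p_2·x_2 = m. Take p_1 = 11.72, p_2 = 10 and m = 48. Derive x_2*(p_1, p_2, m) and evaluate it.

x_2* = 4.7722

MU_x_1 ∝ x_1^(-1/3), MU_x_2 ∝ 5·x_2^(-1/3), so MRS = (1/5)·(x_2/x_1)^(1/3) = p_1/p_2.
Hence x_2/x_1 = (5·p_1/p_2)^(1/(1/3)), i.e. raised to the 3 power.
Substitute x_2 = (x_2/x_1)·x_1 into the budget: x_1* = m/(p_1 + p_2·(x_2/x_1)).
Numerically x_2/x_1 = 201.230056, so x_1* = 48/(11.72 + 10·201.230056) = 0.0237 and x_2* = 201.230056·0.0237 = 4.7722.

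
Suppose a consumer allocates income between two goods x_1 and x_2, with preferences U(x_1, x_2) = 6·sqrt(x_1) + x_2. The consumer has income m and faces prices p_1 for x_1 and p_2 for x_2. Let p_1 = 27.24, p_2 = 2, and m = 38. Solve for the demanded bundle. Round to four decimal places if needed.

Set MRS = p_1/p_2: 3·x_1^(−1/2) = p_1/p_2.
Solve: √x_1 = 3·p_2/p_1, so x_1*(p_1,p_2) = (3·p_2/p_1)², and x_2* = (m − p_1·x_1*)/p_2.
Plugging in: x_1* = (3·2/27.24)² = 0.0485, x_2* = 18.3392.

x_1* = 0.0485, x_2* = 18.3392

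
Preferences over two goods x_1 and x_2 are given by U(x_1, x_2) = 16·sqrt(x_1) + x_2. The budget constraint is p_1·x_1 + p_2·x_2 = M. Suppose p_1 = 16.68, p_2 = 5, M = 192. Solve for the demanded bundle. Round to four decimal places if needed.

MU_x_1 = 8/√x_1, MU_x_2 = 1. Tangency: 8/√x_1 = p_1/p_2.
Thus x_1* = (8·p_2/p_1)² — independent of M — with the rest of income spent on x_2.
Plugging in: x_1* = (8·5/16.68)² = 5.7508, x_2* = 19.2153.

x_1* = 5.7508, x_2* = 19.2153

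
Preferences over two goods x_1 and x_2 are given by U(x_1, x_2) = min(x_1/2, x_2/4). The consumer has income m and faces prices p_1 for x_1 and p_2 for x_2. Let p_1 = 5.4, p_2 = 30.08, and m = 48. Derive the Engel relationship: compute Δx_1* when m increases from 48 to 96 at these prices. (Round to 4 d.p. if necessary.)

Δx_1* = 0.7322

Leontief preferences: the optimum is at the kink where x_1/2 = x_2/4, i.e. x_2 = 2·x_1.
Budget: p_1·x_1 + p_2·2·x_1 = m, so (2·p_1 + 4·p_2)·x_1 = 2·m.
Demand: x_1*(p_1,p_2,m) = 2·m/(2·p_1 + 4·p_2), x_2* = 4·m/(2·p_1 + 4·p_2).
Here 2·5.4 + 4·30.08 = 131.12, giving x_1* = 0.7322.
At m' = 96: x_1* = 1.4643. Change: 1.4643 − 0.7322 = 0.7322.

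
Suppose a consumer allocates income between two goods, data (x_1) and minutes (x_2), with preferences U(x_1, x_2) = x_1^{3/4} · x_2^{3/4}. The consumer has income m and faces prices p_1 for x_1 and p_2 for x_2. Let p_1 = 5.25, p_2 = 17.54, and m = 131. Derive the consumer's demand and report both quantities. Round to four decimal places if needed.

x_1* = 12.4762, x_2* = 3.7343

Demand: x_1*(p_1,p_2,m) = 0.5·m/p_1 and x_2* = 0.5·m/p_2.
At p_1=5.25, p_2=17.54, m=131: x_1* = 0.5·131/5.25 = 12.4762, x_2* = 3.7343.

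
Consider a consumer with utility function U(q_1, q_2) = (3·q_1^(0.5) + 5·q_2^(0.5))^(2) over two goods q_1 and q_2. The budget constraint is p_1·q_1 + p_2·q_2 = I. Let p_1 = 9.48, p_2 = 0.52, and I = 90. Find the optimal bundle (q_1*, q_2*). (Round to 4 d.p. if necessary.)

MRS = MU_q_1/MU_q_2 = (3/5)·(q_2/q_1)^(0.5). Set equal to p_1/p_2.
Hence q_2/q_1 = ((5/3)·p_1/p_2)^(1/(0.5)), i.e. raised to the 2 power.
With the ratio pinned down, the budget gives q_1* = I/(p_1 + p_2·(q_2/q_1)) and q_2* = (q_2/q_1)·q_1*.
Numerically q_2/q_1 = 923.224852, so q_1* = 90/(9.48 + 0.52·923.224852) = 0.1838 and q_2* = 923.224852·0.1838 = 169.7254.

q_1* = 0.1838, q_2* = 169.7254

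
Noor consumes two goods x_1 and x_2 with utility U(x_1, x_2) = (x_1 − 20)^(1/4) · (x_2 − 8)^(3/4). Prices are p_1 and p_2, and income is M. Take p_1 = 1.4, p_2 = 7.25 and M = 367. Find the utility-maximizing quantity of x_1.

Let x_1' = x_1−20, x_2' = x_2−8. MRS = (1/3)·x_2'/x_1' = p_1/p_2.
After buying the subsistence bundle (20, 8), a share 0.25 of the remaining income goes to x_1: x_1* = 20 + 0.25·(M − 20p_1 − 8p_2)/p_1.
Discretionary income = 367 − 20·1.4 − 8·7.25 = 281; x_1* = 20 + 0.25·281/1.4 = 70.1786.

x_1* = 70.1786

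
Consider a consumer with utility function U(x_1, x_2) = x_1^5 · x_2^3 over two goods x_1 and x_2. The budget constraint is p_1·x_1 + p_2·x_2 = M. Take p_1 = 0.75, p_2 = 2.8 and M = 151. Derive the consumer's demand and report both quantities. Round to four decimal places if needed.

The MRS is (5/3)·x_2/x_1. Set MRS = p_1/p_2.
Rearranging, p_2·x_2 = (3/5)·p_1·x_1. Substituting into the budget gives p_1·x_1·(1 + (3/5)) = M.
Demand: x_1*(p_1,p_2,M) = 0.625·M/p_1 and x_2* = 0.375·M/p_2.
At p_1=0.75, p_2=2.8, M=151: x_1* = 0.625·151/0.75 = 125.8333, x_2* = 20.2232.

x_1* = 125.8333, x_2* = 20.2232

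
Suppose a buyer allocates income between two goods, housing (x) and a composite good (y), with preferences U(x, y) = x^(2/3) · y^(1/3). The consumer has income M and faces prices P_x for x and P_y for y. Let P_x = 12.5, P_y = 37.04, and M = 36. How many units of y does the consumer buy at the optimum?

The MRS is 2·y/x. Set MRS = P_x/P_y.
So 2/3·P_y·y = 1/3·P_x·x; combined with the budget, a share 2/3 of income goes to x.
Demand: x*(P_x,P_y,M) = 2/3·M/P_x and y* = 1/3·M/P_y.
At P_x=12.5, P_y=37.04, M=36: y* = 1/3·36/37.04 = 0.324.

y* = 0.324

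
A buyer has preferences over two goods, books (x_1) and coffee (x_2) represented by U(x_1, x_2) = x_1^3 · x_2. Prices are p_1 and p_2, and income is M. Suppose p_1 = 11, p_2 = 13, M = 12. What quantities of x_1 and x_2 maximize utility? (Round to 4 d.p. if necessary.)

x_1* = 0.8182, x_2* = 0.2308

The MRS is 3·x_2/x_1. Set MRS = p_1/p_2.
So 3·p_2·x_2 = p_1·x_1; combined with the budget, a share 0.75 of income goes to x_1.
Demand: x_1*(p_1,p_2,M) = 0.75·M/p_1 and x_2* = 0.25·M/p_2.
At p_1=11, p_2=13, M=12: x_1* = 0.75·12/11 = 0.8182, x_2* = 0.2308.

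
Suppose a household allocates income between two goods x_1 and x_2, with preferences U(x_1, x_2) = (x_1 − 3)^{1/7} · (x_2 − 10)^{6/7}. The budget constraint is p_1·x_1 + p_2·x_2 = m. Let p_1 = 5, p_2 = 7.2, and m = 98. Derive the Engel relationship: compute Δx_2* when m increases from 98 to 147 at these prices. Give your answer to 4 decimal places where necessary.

Δx_2* = 5.8333

Discretionary income = 98 − 3·5 − 10·7.2 = 11; x_2* = 10 + 6/7·11/7.2 = 11.3095.
At m' = 147: x_2* = 17.1429. Change: 17.1429 − 11.3095 = 5.8333.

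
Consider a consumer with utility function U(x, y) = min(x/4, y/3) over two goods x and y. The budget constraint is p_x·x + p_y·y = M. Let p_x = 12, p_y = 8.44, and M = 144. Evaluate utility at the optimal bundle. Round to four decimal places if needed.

Leontief preferences: the optimum is at the kink where x/4 = y/3, i.e. y = (3/4)·x.
Budget: p_x·x + p_y·(3/4)·x = M, so (4·p_x + 3·p_y)·x = 4·M.
Demand: x*(p_x,p_y,M) = 4·M/(4·p_x + 3·p_y), y* = 3·M/(4·p_x + 3·p_y).
Here 4·12 + 3·8.44 = 73.32, giving x* = 7.856 and y* = 5.892.
Utility at the optimum: U(7.856, 5.892) = 1.964.

V = 1.964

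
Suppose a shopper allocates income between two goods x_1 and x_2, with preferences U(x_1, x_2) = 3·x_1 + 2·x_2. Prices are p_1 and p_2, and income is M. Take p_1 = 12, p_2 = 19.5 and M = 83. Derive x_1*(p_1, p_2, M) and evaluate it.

x_1* = 6.9167

x_1 gives more utility per dollar, so spend all income on x_1: x_1* = M/p_1, x_2* = 0.
Numerically: x_1* = 6.9167, x_2* = 0.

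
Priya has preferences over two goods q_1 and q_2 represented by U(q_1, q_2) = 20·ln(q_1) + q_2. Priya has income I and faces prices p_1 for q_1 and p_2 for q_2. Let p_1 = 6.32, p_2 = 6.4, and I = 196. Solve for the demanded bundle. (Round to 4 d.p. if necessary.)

Set MRS = p_1/p_2: (20/q_1)/1 = p_1/p_2.
So q_1*(p_1,p_2) = 20·p_2/p_1, independent of income; and q_2* = (I − 20·p_2)/p_2.
At the given prices: q_1* = 20·6.4/6.32 = 20.2532, and q_2* = 10.625.

q_1* = 20.2532, q_2* = 10.625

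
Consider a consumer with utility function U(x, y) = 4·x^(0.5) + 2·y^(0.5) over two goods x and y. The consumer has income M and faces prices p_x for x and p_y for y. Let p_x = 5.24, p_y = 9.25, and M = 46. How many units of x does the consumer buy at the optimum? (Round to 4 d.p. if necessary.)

MU_x ∝ 4·x^(-0.5), MU_y ∝ 2·y^(-0.5), so MRS = 2·(y/x)^(0.5) = p_x/p_y.
Hence y/x = ((1/2)·p_x/p_y)^(1/(0.5)), i.e. raised to the 2 power.
With the ratio pinned down, the budget gives x* = M/(p_x + p_y·(y/x)) and y* = (y/x)·x*.
Numerically y/x = 0.080227, so x* = 46/(5.24 + 9.25·0.080227) = 7.6896.

x* = 7.6896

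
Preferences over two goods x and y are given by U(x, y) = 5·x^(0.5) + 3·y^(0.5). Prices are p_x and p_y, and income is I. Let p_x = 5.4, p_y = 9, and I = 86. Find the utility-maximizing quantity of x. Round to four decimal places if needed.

From the CES first-order condition, (5/3)·(y/x)^(0.5) = p_x/p_y.
Hence y/x = ((3/5)·p_x/p_y)^(1/(0.5)), i.e. raised to the 2 power.
With the ratio pinned down, the budget gives x* = I/(p_x + p_y·(y/x)) and y* = (y/x)·x*.
Numerically y/x = 0.1296, so x* = 86/(5.4 + 9·0.1296) = 13.097.

x* = 13.097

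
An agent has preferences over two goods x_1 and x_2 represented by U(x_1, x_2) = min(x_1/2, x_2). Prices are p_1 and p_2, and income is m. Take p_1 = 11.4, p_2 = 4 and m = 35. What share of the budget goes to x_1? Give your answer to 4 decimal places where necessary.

share on x_1 = 0.8507

Demand: x_1*(p_1,p_2,m) = 2·m/(2·p_1 + p_2), x_2* = m/(2·p_1 + p_2).
Here 2·11.4 + 4 = 26.8, giving x_1* = 2.6119 and x_2* = 1.306.
Expenditure on x_1: 11.4·2.6119 = 29.7761; share = 0.8507.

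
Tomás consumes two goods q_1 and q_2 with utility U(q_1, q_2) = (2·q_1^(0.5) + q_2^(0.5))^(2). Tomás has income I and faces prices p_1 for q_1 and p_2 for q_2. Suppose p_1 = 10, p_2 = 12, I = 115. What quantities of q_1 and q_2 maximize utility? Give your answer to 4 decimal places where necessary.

q_1* = 9.5172, q_2* = 1.6523

MU_q_1 ∝ 2·q_1^(-0.5), MU_q_2 ∝ q_2^(-0.5), so MRS = 2·(q_2/q_1)^(0.5) = p_1/p_2.
Solve for the ratio: q_2/q_1 = [(1/2)·p_1/p_2]^(2).
With the ratio pinned down, the budget gives q_1* = I/(p_1 + p_2·(q_2/q_1)) and q_2* = (q_2/q_1)·q_1*.
Numerically q_2/q_1 = 0.173611, so q_1* = 115/(10 + 12·0.173611) = 9.5172 and q_2* = 0.173611·9.5172 = 1.6523.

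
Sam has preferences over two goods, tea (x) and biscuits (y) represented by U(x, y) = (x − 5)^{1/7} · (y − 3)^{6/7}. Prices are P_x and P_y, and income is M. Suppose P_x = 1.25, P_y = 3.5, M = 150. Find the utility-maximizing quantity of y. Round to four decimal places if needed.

y* = 35.6327

This is Cobb-Douglas in (x−5, y−3): tangency gives 1/7·P_y·(y−3) = 6/7·P_x·(x−5).
After buying the subsistence bundle (5, 3), a share 1/7 of the remaining income goes to x: x* = 5 + 1/7·(M − 5P_x − 3P_y)/P_x.
Discretionary income = 150 − 5·1.25 − 3·3.5 = 133.25; y* = 3 + 6/7·133.25/3.5 = 35.6327.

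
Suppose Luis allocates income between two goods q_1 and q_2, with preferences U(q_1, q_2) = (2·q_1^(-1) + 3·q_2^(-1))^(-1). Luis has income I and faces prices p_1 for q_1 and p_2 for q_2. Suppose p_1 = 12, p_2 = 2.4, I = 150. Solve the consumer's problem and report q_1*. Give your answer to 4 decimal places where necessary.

From the CES first-order condition, (2/3)·(q_2/q_1)^(2) = p_1/p_2.
Solve for the ratio: q_2/q_1 = [(3/2)·p_1/p_2]^(0.5).
Substitute q_2 = (q_2/q_1)·q_1 into the budget: q_1* = I/(p_1 + p_2·(q_2/q_1)).
Numerically q_2/q_1 = 2.738613, so q_1* = 150/(12 + 2.4·2.738613) = 8.0764.

q_1* = 8.0764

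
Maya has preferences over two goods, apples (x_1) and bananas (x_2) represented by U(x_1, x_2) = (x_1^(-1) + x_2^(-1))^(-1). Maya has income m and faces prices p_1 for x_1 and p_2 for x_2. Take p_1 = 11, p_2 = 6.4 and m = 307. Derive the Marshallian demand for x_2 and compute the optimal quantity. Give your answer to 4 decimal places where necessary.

x_2* = 20.7566

From the CES first-order condition, (x_2/x_1)^(2) = p_1/p_2.
Solve for the ratio: x_2/x_1 = [p_1/p_2]^(0.5).
Substitute x_2 = (x_2/x_1)·x_1 into the budget: x_1* = m/(p_1 + p_2·(x_2/x_1)).
Numerically x_2/x_1 = 1.311011, so x_1* = 307/(11 + 6.4·1.311011) = 15.8325 and x_2* = 1.311011·15.8325 = 20.7566.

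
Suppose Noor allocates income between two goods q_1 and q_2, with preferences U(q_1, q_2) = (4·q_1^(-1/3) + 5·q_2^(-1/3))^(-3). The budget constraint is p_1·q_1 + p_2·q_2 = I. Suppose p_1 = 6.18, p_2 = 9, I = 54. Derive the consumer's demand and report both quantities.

From the CES first-order condition, (4/5)·(q_2/q_1)^(4/3) = p_1/p_2.
Solve for the ratio: q_2/q_1 = [(5/4)·p_1/p_2]^(0.75).
Substitute q_2 = (q_2/q_1)·q_1 into the budget: q_1* = I/(p_1 + p_2·(q_2/q_1)).
Numerically q_2/q_1 = 0.891748, so q_1* = 54/(6.18 + 9·0.891748) = 3.8013 and q_2* = 0.891748·3.8013 = 3.3898.

q_1* = 3.8013, q_2* = 3.3898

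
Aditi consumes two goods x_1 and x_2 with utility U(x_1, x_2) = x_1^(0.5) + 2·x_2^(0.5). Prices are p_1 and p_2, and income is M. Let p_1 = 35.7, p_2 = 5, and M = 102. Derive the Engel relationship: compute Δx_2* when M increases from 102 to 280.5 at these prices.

Δx_2* = 34.4923

From the CES first-order condition, (1/2)·(x_2/x_1)^(0.5) = p_1/p_2.
Hence x_2/x_1 = (2·p_1/p_2)^(1/(0.5)), i.e. raised to the 2 power.
Substitute x_2 = (x_2/x_1)·x_1 into the budget: x_1* = M/(p_1 + p_2·(x_2/x_1)).
Numerically x_2/x_1 = 203.9184, so x_1* = 102/(35.7 + 5·203.9184) = 0.0967 and x_2* = 203.9184·0.0967 = 19.7099.
At M' = 280.5: x_2* = 54.2022. Change: 54.2022 − 19.7099 = 34.4923.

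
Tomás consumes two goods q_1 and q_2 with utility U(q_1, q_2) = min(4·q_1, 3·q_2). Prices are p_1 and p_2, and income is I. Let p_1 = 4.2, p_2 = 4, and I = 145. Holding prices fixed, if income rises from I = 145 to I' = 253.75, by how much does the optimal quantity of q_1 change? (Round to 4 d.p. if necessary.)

Demand: q_1*(p_1,p_2,I) = 3·I/(3·p_1 + 4·p_2), q_2* = 4·I/(3·p_1 + 4·p_2).
Here 3·4.2 + 4·4 = 28.6, giving q_1* = 15.2098.
At I' = 253.75: q_1* = 26.6171. Change: 26.6171 − 15.2098 = 11.4073.

Δq_1* = 11.4073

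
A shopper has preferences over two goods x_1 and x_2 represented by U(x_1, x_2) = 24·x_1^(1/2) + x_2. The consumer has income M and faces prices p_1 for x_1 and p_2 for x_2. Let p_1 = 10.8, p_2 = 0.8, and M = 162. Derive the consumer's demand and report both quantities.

MU_x_1 = 12/√x_1, MU_x_2 = 1. Tangency: 12/√x_1 = p_1/p_2.
Thus x_1* = (12·p_2/p_1)² — independent of M — with the rest of income spent on x_2.
Plugging in: x_1* = (12·0.8/10.8)² = 0.7901, x_2* = 191.8333.

x_1* = 0.7901, x_2* = 191.8333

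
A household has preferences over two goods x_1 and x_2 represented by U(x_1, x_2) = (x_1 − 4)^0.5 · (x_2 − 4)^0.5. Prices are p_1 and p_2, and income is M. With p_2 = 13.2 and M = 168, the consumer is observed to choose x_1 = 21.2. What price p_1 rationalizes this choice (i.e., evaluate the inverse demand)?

p_1 = 3

This is Cobb-Douglas in (x_1−4, x_2−4): tangency gives 0.5·p_2·(x_2−4) = 0.5·p_1·(x_1−4).
After buying the subsistence bundle (4, 4), a share 0.5 of the remaining income goes to x_1: x_1* = 4 + 0.5·(M − 4p_1 − 4p_2)/p_1.
Set x_1* = 21.2 in the demand function and solve for p_1: p_1 = 3.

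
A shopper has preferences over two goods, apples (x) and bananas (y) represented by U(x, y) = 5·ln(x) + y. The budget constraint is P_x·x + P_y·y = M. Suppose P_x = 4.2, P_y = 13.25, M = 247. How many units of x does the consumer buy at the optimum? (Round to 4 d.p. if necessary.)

x* = 15.7738

MU_x = 5/x, MU_y = 1. Tangency: 5/x = P_x/P_y.
So x*(P_x,P_y) = 5·P_y/P_x, independent of income; and y* = (M − 5·P_y)/P_y.
At the given prices: x* = 5·13.25/4.2 = 15.7738.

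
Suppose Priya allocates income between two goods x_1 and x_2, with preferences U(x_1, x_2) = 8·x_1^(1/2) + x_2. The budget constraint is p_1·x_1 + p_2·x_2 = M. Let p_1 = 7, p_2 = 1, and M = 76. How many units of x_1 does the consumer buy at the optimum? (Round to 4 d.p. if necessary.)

x_1* = 0.3265

Thus x_1* = (4·p_2/p_1)² — independent of M — with the rest of income spent on x_2.
Plugging in: x_1* = (4·1/7)² = 0.3265.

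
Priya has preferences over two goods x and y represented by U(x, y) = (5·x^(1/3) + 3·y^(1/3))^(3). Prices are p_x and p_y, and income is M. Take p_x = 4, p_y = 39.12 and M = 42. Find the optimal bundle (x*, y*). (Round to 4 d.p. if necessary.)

Numerically y/x = 0.015196, so x* = 42/(4 + 39.12·0.015196) = 9.1415 and y* = 0.015196·9.1415 = 0.1389.

x* = 9.1415, y* = 0.1389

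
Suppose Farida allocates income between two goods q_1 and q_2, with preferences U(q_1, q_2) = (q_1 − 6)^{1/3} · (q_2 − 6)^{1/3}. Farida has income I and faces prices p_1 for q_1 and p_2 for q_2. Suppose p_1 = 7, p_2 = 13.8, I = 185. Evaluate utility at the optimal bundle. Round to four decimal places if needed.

This is Cobb-Douglas in (q_1−6, q_2−6): tangency gives 1/3·p_2·(q_2−6) = 1/3·p_1·(q_1−6).
After buying the subsistence bundle (6, 6), a share 0.5 of the remaining income goes to q_1: q_1* = 6 + 0.5·(I − 6p_1 − 6p_2)/p_1.
Discretionary income = 185 − 6·7 − 6·13.8 = 60.2; q_1* = 6 + 0.5·60.2/7 = 10.3; q_2* = 6 + 0.5·60.2/13.8 = 8.1812.
Utility at the optimum: U(10.3, 8.1812) = 2.1089.

V = 2.1089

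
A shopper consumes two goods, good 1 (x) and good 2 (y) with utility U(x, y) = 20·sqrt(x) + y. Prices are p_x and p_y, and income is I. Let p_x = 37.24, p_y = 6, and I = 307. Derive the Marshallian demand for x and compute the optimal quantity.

x* = 2.5959

Set MRS = p_x/p_y: 10·x^(−1/2) = p_x/p_y.
Solve: √x = 10·p_y/p_x, so x*(p_x,p_y) = (10·p_y/p_x)², and y* = (I − p_x·x*)/p_y.
Plugging in: x* = (10·6/37.24)² = 2.5959.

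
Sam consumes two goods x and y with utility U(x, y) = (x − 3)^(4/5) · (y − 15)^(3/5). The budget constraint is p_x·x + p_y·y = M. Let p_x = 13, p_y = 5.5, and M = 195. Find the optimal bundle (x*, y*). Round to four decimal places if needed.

x* = 6.2308, y* = 20.7273

Let x' = x−3, y' = y−15. MRS = (4/3)·y'/x' = p_x/p_y.
Substituting into the budget: x* = 3 + 4/7·(M − 3·p_x − 15·p_y)/p_x, and y* = 15 + 3/7·(…)/p_y.
Discretionary income = 195 − 3·13 − 15·5.5 = 73.5; x* = 3 + 4/7·73.5/13 = 6.2308; y* = 15 + 3/7·73.5/5.5 = 20.7273.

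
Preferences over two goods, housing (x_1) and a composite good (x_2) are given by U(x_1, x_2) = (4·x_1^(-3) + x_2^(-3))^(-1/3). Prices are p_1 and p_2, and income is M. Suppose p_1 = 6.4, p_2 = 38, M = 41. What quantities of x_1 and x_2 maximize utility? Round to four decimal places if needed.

Numerically x_2/x_1 = 0.452985, so x_1* = 41/(6.4 + 38·0.452985) = 1.7363 and x_2* = 0.452985·1.7363 = 0.7865.

x_1* = 1.7363, x_2* = 0.7865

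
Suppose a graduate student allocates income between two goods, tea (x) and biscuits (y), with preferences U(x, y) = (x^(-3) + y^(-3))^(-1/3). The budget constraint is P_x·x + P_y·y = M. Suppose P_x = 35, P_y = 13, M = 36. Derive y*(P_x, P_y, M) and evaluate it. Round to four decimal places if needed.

Substitute y = (y/x)·x into the budget: x* = M/(P_x + P_y·(y/x)).
Numerically y/x = 1.280947, so x* = 36/(35 + 13·1.280947) = 0.697 and y* = 1.280947·0.697 = 0.8928.

y* = 0.8928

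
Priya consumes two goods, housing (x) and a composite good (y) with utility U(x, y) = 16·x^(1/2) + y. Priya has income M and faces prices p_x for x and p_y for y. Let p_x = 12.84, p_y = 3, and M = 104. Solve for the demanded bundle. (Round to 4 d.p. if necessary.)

x* = 3.4938, y* = 19.7134

Utility is quasi-linear in y; the FOC for x is 8/√x = p_x/p_y.
Thus x* = (8·p_y/p_x)² — independent of M — with the rest of income spent on y.
Plugging in: x* = (8·3/12.84)² = 3.4938, y* = 19.7134.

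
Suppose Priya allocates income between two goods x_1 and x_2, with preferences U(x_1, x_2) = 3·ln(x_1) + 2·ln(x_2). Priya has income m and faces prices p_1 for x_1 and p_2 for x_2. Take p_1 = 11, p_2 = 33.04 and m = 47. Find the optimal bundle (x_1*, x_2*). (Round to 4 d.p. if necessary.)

x_1* = 2.5636, x_2* = 0.569

The MRS is (3/2)·x_2/x_1. Set MRS = p_1/p_2.
Rearranging, p_2·x_2 = (2/3)·p_1·x_1. Substituting into the budget gives p_1·x_1·(1 + (2/3)) = m.
Demand: x_1*(p_1,p_2,m) = 0.6·m/p_1 and x_2* = 0.4·m/p_2.
At p_1=11, p_2=33.04, m=47: x_1* = 0.6·47/11 = 2.5636, x_2* = 0.569.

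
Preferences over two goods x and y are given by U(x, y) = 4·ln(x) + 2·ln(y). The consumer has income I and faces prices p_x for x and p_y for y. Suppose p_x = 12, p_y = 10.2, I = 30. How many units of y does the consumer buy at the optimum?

y* = 0.9804

Tangency: MRS = 2·y/x = p_x/p_y.
Rearranging, p_y·y = (1/2)·p_x·x. Substituting into the budget gives p_x·x·(1 + (1/2)) = I.
Demand: x*(p_x,p_y,I) = 2/3·I/p_x and y* = 1/3·I/p_y.
At p_x=12, p_y=10.2, I=30: y* = 1/3·30/10.2 = 0.9804.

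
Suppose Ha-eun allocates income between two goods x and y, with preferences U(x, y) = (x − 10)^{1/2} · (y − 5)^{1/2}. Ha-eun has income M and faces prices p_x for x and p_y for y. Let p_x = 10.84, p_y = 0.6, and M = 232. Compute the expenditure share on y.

MRS = (y−5)/(x−10). Tangency with p_x/p_y gives y−5 = (p_x/p_y)·(x−10).
Substituting into the budget: x* = 10 + 0.5·(M − 10·p_x − 5·p_y)/p_x, and y* = 5 + 0.5·(…)/p_y.
Discretionary income = 232 − 10·10.84 − 5·0.6 = 120.6; x* = 10 + 0.5·120.6/10.84 = 15.5627; y* = 5 + 0.5·120.6/0.6 = 105.5.
Expenditure on y: 0.6·105.5 = 63.3; share = 0.2728.

share on y = 0.2728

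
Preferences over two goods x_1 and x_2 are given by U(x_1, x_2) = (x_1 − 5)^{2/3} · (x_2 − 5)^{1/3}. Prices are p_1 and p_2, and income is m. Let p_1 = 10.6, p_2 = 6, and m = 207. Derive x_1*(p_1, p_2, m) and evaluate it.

x_1* = 12.7987

This is Cobb-Douglas in (x_1−5, x_2−5): tangency gives 2/3·p_2·(x_2−5) = 1/3·p_1·(x_1−5).
Substituting into the budget: x_1* = 5 + 2/3·(m − 5·p_1 − 5·p_2)/p_1, and x_2* = 5 + 1/3·(…)/p_2.
Discretionary income = 207 − 5·10.6 − 5·6 = 124; x_1* = 5 + 2/3·124/10.6 = 12.7987.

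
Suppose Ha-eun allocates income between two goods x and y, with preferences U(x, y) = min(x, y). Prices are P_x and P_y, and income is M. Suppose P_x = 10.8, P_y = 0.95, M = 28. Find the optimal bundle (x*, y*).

Here 10.8 + 0.95 = 11.75, giving x* = 2.383 and y* = 2.383.

x* = 2.383, y* = 2.383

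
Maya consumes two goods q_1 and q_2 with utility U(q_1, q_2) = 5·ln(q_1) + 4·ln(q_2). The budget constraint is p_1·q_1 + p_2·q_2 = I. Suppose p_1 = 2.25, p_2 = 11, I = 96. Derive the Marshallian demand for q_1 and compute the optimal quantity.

q_1* = 23.7037

The MRS is (5/4)·q_2/q_1. Set MRS = p_1/p_2.
So 5·p_2·q_2 = 4·p_1·q_1; combined with the budget, a share 5/9 of income goes to q_1.
Demand: q_1*(p_1,p_2,I) = 5/9·I/p_1 and q_2* = 4/9·I/p_2.
At p_1=2.25, p_2=11, I=96: q_1* = 5/9·96/2.25 = 23.7037.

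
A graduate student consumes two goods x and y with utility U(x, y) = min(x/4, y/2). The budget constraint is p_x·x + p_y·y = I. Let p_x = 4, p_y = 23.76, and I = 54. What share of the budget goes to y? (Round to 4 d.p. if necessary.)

Here 4·4 + 2·23.76 = 63.52, giving x* = 3.4005 and y* = 1.7003.
Expenditure on y: 23.76·1.7003 = 40.398; share = 0.7481.

share on y = 0.7481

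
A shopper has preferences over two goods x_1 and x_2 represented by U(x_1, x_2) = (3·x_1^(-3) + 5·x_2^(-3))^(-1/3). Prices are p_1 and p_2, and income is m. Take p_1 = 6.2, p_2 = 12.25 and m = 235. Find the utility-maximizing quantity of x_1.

From the CES first-order condition, (3/5)·(x_2/x_1)^(4) = p_1/p_2.
Hence x_2/x_1 = ((5/3)·p_1/p_2)^(1/(4)), i.e. raised to the 0.25 power.
Substitute x_2 = (x_2/x_1)·x_1 into the budget: x_1* = m/(p_1 + p_2·(x_2/x_1)).
Numerically x_2/x_1 = 0.958354, so x_1* = 235/(6.2 + 12.25·0.958354) = 13.0993.

x_1* = 13.0993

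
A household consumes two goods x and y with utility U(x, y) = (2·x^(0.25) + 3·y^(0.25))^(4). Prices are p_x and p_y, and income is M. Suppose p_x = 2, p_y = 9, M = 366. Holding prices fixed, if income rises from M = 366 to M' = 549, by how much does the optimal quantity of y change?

MU_x ∝ 2·x^(-0.75), MU_y ∝ 3·y^(-0.75), so MRS = (2/3)·(y/x)^(0.75) = p_x/p_y.
Hence y/x = ((3/2)·p_x/p_y)^(1/(0.75)), i.e. raised to the 4/3 power.
Substitute y = (y/x)·x into the budget: x* = M/(p_x + p_y·(y/x)).
Numerically y/x = 0.23112, so x* = 366/(2 + 9·0.23112) = 89.704 and y* = 0.23112·89.704 = 20.7324.
At M' = 549: y* = 31.0987. Change: 31.0987 − 20.7324 = 10.3662.

Δy* = 10.3662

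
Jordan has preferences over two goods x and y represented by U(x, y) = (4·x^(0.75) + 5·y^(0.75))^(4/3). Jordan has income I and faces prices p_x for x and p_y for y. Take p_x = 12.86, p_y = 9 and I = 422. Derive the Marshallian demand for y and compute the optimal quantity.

From the CES first-order condition, (4/5)·(y/x)^(0.25) = p_x/p_y.
Solve for the ratio: y/x = [(5/4)·p_x/p_y]^(4).
Substitute y = (y/x)·x into the budget: x* = I/(p_x + p_y·(y/x)).
Numerically y/x = 10.177331, so x* = 422/(12.86 + 9·10.177331) = 4.04 and y* = 10.177331·4.04 = 41.1162.

y* = 41.1162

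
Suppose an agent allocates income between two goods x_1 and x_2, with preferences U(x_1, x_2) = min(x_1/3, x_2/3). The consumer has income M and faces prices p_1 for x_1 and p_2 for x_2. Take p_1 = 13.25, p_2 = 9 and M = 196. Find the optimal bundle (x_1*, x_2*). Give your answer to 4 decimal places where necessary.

Leontief preferences: the optimum is at the kink where x_1/3 = x_2/3, i.e. x_2 = x_1.
Budget: p_1·x_1 + p_2·x_1 = M, so (3·p_1 + 3·p_2)·x_1 = 3·M.
Demand: x_1*(p_1,p_2,M) = 3·M/(3·p_1 + 3·p_2), x_2* = 3·M/(3·p_1 + 3·p_2).
Here 3·13.25 + 3·9 = 66.75, giving x_1* = 8.809 and x_2* = 8.809.

x_1* = 8.809, x_2* = 8.809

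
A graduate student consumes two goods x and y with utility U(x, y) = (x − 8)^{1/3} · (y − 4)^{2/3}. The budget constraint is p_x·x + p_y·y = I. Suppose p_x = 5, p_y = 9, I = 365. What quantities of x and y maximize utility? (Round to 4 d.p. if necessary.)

x* = 27.2667, y* = 25.4074

Substituting into the budget: x* = 8 + 1/3·(I − 8·p_x − 4·p_y)/p_x, and y* = 4 + 2/3·(…)/p_y.
Discretionary income = 365 − 8·5 − 4·9 = 289; x* = 8 + 1/3·289/5 = 27.2667; y* = 4 + 2/3·289/9 = 25.4074.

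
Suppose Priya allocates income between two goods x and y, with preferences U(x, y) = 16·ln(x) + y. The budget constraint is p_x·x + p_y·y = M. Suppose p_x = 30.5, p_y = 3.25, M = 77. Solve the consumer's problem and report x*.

x* = 1.7049

Set MRS = p_x/p_y: (16/x)/1 = p_x/p_y.
So x*(p_x,p_y) = 16·p_y/p_x, independent of income; and y* = (M − 16·p_y)/p_y.
At the given prices: x* = 16·3.25/30.5 = 1.7049.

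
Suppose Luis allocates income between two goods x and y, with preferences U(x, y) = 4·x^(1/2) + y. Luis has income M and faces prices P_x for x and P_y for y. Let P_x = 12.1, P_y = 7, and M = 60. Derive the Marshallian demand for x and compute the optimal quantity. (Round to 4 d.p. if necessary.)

Set MRS = P_x/P_y: 2·x^(−1/2) = P_x/P_y.
Thus x* = (2·P_y/P_x)² — independent of M — with the rest of income spent on y.
Plugging in: x* = (2·7/12.1)² = 1.3387.

x* = 1.3387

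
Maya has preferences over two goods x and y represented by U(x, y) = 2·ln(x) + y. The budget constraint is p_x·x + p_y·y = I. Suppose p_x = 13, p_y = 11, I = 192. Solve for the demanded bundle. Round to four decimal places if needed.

MU_x = 2/x, MU_y = 1. Tangency: 2/x = p_x/p_y.
So x*(p_x,p_y) = 2·p_y/p_x, independent of income; and y* = (I − 2·p_y)/p_y.
At the given prices: x* = 2·11/13 = 1.6923, and y* = 15.4545.

x* = 1.6923, y* = 15.4545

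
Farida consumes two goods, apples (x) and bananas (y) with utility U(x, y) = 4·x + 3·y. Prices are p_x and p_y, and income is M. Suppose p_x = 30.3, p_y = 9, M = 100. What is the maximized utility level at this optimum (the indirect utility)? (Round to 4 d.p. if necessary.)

V = 33.3333

y gives more utility per dollar, so spend all income on y: y* = M/p_y, x* = 0.
Numerically: x* = 0, y* = 11.1111.
Utility at the optimum: U(0, 11.1111) = 33.3333.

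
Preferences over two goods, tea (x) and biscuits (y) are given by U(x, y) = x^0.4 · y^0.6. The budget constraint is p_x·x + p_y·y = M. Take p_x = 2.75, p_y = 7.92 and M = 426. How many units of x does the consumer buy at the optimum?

The MRS is (2/3)·y/x. Set MRS = p_x/p_y.
Rearranging, p_y·y = (3/2)·p_x·x. Substituting into the budget gives p_x·x·(1 + (3/2)) = M.
Demand: x*(p_x,p_y,M) = 0.4·M/p_x and y* = 0.6·M/p_y.
At p_x=2.75, p_y=7.92, M=426: x* = 0.4·426/2.75 = 61.9636.

x* = 61.9636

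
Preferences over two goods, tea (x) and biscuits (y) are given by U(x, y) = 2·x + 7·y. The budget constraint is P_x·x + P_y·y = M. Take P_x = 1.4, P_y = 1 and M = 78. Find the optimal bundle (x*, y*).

Perfect substitutes: compare marginal utility per dollar. 2/P_x vs 7/P_y → 1.4286 vs 7.
y gives more utility per dollar, so spend all income on y: y* = M/P_y, x* = 0.
Numerically: x* = 0, y* = 78.

x* = 0, y* = 78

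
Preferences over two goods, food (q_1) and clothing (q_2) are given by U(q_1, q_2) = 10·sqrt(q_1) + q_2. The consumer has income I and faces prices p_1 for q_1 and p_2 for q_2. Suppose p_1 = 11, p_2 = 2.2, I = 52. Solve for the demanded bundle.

Utility is quasi-linear in q_2; the FOC for q_1 is 5/√q_1 = p_1/p_2.
Solve: √q_1 = 5·p_2/p_1, so q_1*(p_1,p_2) = (5·p_2/p_1)², and q_2* = (I − p_1·q_1*)/p_2.
Plugging in: q_1* = (5·2.2/11)² = 1, q_2* = 18.6364.

q_1* = 1, q_2* = 18.6364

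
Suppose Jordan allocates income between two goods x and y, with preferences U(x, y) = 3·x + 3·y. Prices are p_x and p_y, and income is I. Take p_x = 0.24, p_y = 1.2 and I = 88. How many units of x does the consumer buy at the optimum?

x* = 366.6667

Linear utility — the consumer picks whichever good has higher MU/price: 3/0.24 = 12.5 vs 3/1.2 = 2.5.
x gives more utility per dollar, so spend all income on x: x* = I/p_x, y* = 0.
Numerically: x* = 366.6667, y* = 0.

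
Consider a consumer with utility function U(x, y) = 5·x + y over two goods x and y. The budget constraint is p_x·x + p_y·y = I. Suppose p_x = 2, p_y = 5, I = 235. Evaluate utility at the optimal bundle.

Linear utility — the consumer picks whichever good has higher MU/price: 5/2 = 2.5 vs 1/5 = 0.2.
x gives more utility per dollar, so spend all income on x: x* = I/p_x, y* = 0.
Numerically: x* = 117.5, y* = 0.
Utility at the optimum: U(117.5, 0) = 587.5.

V = 587.5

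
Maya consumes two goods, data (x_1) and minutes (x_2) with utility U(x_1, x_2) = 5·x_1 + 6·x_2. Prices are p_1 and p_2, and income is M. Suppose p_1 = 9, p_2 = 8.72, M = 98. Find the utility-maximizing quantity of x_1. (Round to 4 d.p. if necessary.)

Perfect substitutes: compare marginal utility per dollar. 5/p_1 vs 6/p_2 → 0.5556 vs 0.6881.
x_2 gives more utility per dollar, so spend all income on x_2: x_2* = M/p_2, x_1* = 0.
Numerically: x_1* = 0, x_2* = 11.2385.

x_1* = 0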